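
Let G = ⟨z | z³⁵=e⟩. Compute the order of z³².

Compute successive powers until reaching e:
  (z³²)¹ = z³², (z³²)² = z²⁹, (z³²)³ = z²⁶, (z³²)⁴ = z²³, (z³²)⁵ = z²⁰, (z³²)⁶ = z¹⁷, (z³²)⁷ = z¹⁴, (z³²)⁸ = z¹¹, (z³²)⁹ = z⁸, (z³²)¹⁰ = z⁵, (z³²)¹¹ = z², (z³²)¹² = z³⁴, (z³²)¹³ = z³¹, (z³²)¹⁴ = z²⁸, (z³²)¹⁵ = z²⁵, (z³²)¹⁶ = z²², (z³²)¹⁷ = z¹⁹, (z³²)¹⁸ = z¹⁶, (z³²)¹⁹ = z¹³, (z³²)²⁰ = z¹⁰, (z³²)²¹ = z⁷, (z³²)²² = z⁴, (z³²)²³ = z, (z³²)²⁴ = z³³, (z³²)²⁵ = z³⁰, (z³²)²⁶ = z²⁷, (z³²)²⁷ = z²⁴, (z³²)²⁸ = z²¹, (z³²)²⁹ = z¹⁸, (z³²)³⁰ = z¹⁵, (z³²)³¹ = z¹², (z³²)³² = z⁹, (z³²)³³ = z⁶, (z³²)³⁴ = z³, (z³²)³⁵ = e.
The smallest positive k with (z³²)ᵏ = e is 35.

Answer: 35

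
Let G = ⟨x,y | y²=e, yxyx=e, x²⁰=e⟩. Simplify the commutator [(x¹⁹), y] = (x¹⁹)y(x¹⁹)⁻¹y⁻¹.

[(x¹⁹), y] = (x¹⁹)·y·(x¹⁹)⁻¹·y⁻¹.
  (x¹⁹) · y = x¹⁹y
  (x¹⁹y) · x = x¹⁸y
  (x¹⁸y) · y = x¹⁸

Answer: x¹⁸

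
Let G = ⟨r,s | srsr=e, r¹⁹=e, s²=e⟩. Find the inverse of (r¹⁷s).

The order of (r¹⁷s) is 2 (smallest k with (r¹⁷s)ᵏ = e), so (r¹⁷s)⁻¹ = (r¹⁷s)¹ = r¹⁷s.
Check: (r¹⁷s) · (r¹⁷s) → (r¹⁷s) · r¹⁷ = s;   s · s = e, giving e as required.

Answer: r¹⁷s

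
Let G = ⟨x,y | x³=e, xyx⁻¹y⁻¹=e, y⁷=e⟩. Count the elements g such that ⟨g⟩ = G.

G is cyclic of order 21. An element generates G iff its order is 21, and a cyclic group of order 21 has exactly φ(21) = 12 such elements.

Answer: 12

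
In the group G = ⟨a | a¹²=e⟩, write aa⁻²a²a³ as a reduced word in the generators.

Multiply left to right, reducing at each step:
  a · a⁻² = a¹¹
  (a¹¹) · a² = a
  a · a³ = a⁴

Answer: a⁴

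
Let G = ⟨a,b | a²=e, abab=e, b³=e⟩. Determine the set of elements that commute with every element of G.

An element z ∈ Z(G) iff z commutes with every generator.
For example e is central: e·a = a = a·e; e·b = b = b·e.
Whereas a ∉ Z(G) since a·b = ab ≠ ab² = b·a.
Checking each of the 6 elements this way gives Z(G) = {e}, of order 1.

Answer: {e}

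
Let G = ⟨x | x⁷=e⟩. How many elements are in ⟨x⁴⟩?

|⟨x⁴⟩| equals the order of x⁴. Compute successive powers until reaching e:
  (x⁴)¹ = x⁴, (x⁴)² = x, (x⁴)³ = x⁵, (x⁴)⁴ = x², (x⁴)⁵ = x⁶, (x⁴)⁶ = x³, (x⁴)⁷ = e.
The smallest positive k with (x⁴)ᵏ = e is 7, so |⟨x⁴⟩| = 7.

Answer: 7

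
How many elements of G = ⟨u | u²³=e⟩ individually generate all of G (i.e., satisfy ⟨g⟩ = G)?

G is cyclic of order 23. An element generates G iff its order is 23, and a cyclic group of order 23 has exactly φ(23) = 22 such elements.

Answer: 22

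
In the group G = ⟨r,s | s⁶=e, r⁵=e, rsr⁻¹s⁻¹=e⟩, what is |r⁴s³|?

Compute successive powers until reaching e:
  (r⁴s³)¹ = r⁴s³, (r⁴s³)² = r³, (r⁴s³)³ = r²s³, (r⁴s³)⁴ = r, (r⁴s³)⁵ = s³, (r⁴s³)⁶ = r⁴, (r⁴s³)⁷ = r³s³, (r⁴s³)⁸ = r², (r⁴s³)⁹ = rs³, (r⁴s³)¹⁰ = e.
The smallest positive k with (r⁴s³)ᵏ = e is 10.

Answer: 10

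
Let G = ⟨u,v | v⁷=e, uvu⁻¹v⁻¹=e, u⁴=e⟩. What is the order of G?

Enumerate words in the generators, reducing via the relations: the distinct elements are
  {e, u, v, uv, u², u³, v², v³, v⁴, v⁵, v⁶, uv², uv³, uv⁴, uv⁵, uv⁶, u²v, u³v, u²v², u²v³, u²v⁴, u²v⁵, u²v⁶, u³v², u³v³, u³v⁴, u³v⁵, u³v⁶}.
No further products give new elements, so |G| = 28.

Answer: 28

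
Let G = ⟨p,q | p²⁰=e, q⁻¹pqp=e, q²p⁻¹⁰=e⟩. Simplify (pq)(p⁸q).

Compute (pq) · (p⁸q) by multiplying left to right and reducing via the relations at each step:
  (pq) · p⁸ = p³q⁻¹
  (p³q⁻¹) · q = p³

Answer: p³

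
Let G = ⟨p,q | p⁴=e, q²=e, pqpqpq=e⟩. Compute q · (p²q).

Compute q · (p²q) by multiplying left to right and reducing via the relations at each step:
  q · p² = qp²
  (qp²) · q = qp²q

Answer: qp²q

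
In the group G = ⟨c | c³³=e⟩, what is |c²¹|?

Compute successive powers until reaching e:
  (c²¹)¹ = c²¹, (c²¹)² = c⁹, (c²¹)³ = c³⁰, (c²¹)⁴ = c¹⁸, (c²¹)⁵ = c⁶, (c²¹)⁶ = c²⁷, (c²¹)⁷ = c¹⁵, (c²¹)⁸ = c³, (c²¹)⁹ = c²⁴, (c²¹)¹⁰ = c¹², (c²¹)¹¹ = e.
The smallest positive k with (c²¹)ᵏ = e is 11.

Answer: 11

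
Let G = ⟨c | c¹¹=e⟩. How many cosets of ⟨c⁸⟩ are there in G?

First find ord(c⁸) by computing successive powers:
  (c⁸)¹ = c⁸, (c⁸)² = c⁵, (c⁸)³ = c², (c⁸)⁴ = c¹⁰, (c⁸)⁵ = c⁷, (c⁸)⁶ = c⁴, (c⁸)⁷ = c, (c⁸)⁸ = c⁹, (c⁸)⁹ = c⁶, (c⁸)¹⁰ = c³, (c⁸)¹¹ = e.
So |⟨c⁸⟩| = ord(c⁸) = 11. With |G| = 11, by Lagrange [G : ⟨c⁸⟩] = 11/11 = 1.

Answer: 1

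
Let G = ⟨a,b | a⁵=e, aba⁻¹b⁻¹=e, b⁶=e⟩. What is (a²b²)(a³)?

Compute (a²b²) · (a³) by multiplying left to right and reducing via the relations at each step:
  (a²b²) · a³ = b²

Answer: b²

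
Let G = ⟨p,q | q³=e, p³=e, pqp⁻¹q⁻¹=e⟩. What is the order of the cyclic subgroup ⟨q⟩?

|⟨q⟩| equals the order of q. Compute successive powers until reaching e:
  q¹ = q, q² = q², q³ = e.
The smallest positive k with qᵏ = e is 3, so |⟨q⟩| = 3.

Answer: 3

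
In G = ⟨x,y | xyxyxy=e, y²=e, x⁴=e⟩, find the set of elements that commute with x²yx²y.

⟨x²yx²y⟩ ⊆ C_G(x²yx²y) since powers of x²yx²y commute with x²yx²y; so |C_G(x²yx²y)| ≥ |⟨x²yx²y⟩| = 2.
By orbit–stabilizer, |C_G(x²yx²y)| = |G| / |conj. class of x²yx²y| = 24 / 3 = 8.
The 8 elements commuting with x²yx²y are {e, x², y, x²y, yx², yx²y, x²yx², x²yx²y}.

Answer: {e, x², y, x²y, yx², yx²y, x²yx², x²yx²y}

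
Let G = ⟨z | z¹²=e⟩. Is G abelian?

G has a single generator, so G is cyclic and hence abelian.

Answer: Yes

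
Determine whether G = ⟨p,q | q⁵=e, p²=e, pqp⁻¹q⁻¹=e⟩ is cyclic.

|G| = 10. The element pq has order 10 (its powers give 10 distinct elements), so ⟨pq⟩ = G and G is cyclic.

Answer: Yes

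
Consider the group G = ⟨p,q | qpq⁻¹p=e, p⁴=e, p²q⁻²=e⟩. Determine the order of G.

Enumerate words in the generators, reducing via the relations: the distinct elements are
  {e, p, q, pq, p², p³, q⁻¹, pq⁻¹}.
No further products give new elements, so |G| = 8.

Answer: 8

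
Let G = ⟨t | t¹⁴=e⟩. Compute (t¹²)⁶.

Compute successive powers of (t¹²), reducing at each step:
  (t¹²)²: (t¹²) · t¹² = t¹⁰
  (t¹²)³: (t¹⁰) · t¹² = t⁸
  (t¹²)⁴: (t⁸) · t¹² = t⁶
  (t¹²)⁵: (t⁶) · t¹² = t⁴
  (t¹²)⁶: (t⁴) · t¹² = t²

Answer: t²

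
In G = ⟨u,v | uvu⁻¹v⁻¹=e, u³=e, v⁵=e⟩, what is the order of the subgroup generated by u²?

|⟨u²⟩| equals the order of u². Compute successive powers until reaching e:
  (u²)¹ = u², (u²)² = u, (u²)³ = e.
The smallest positive k with (u²)ᵏ = e is 3, so |⟨u²⟩| = 3.

Answer: 3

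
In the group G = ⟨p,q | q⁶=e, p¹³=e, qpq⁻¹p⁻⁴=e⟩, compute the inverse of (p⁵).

The order of (p⁵) is 13 (smallest k with (p⁵)ᵏ = e), so (p⁵)⁻¹ = (p⁵)¹² = p⁸.
Check: (p⁵) · (p⁸) → (p⁵) · p⁸ = e, giving e as required.

Answer: p⁸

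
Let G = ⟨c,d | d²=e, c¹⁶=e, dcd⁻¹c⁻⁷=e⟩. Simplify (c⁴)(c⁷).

Compute (c⁴) · (c⁷) by multiplying left to right and reducing via the relations at each step:
  (c⁴) · c⁷ = c¹¹

Answer: c¹¹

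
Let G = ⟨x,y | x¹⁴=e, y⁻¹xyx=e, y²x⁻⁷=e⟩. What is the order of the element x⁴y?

Compute successive powers until reaching e:
  (x⁴y)¹ = x⁴y, (x⁴y)² = x⁷, (x⁴y)³ = x⁴y⁻¹, (x⁴y)⁴ = e.
The smallest positive k with (x⁴y)ᵏ = e is 4.

Answer: 4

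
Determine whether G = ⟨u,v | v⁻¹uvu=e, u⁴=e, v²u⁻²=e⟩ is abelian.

u·v = uv but v·u = uv⁻¹, so u·v ≠ v·u and G is not abelian.

Answer: No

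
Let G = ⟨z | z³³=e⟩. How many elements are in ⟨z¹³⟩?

|⟨z¹³⟩| equals the order of z¹³. Compute successive powers until reaching e:
  (z¹³)¹ = z¹³, (z¹³)² = z²⁶, (z¹³)³ = z⁶, (z¹³)⁴ = z¹⁹, (z¹³)⁵ = z³², (z¹³)⁶ = z¹², (z¹³)⁷ = z²⁵, (z¹³)⁸ = z⁵, (z¹³)⁹ = z¹⁸, (z¹³)¹⁰ = z³¹, (z¹³)¹¹ = z¹¹, (z¹³)¹² = z²⁴, (z¹³)¹³ = z⁴, (z¹³)¹⁴ = z¹⁷, (z¹³)¹⁵ = z³⁰, (z¹³)¹⁶ = z¹⁰, (z¹³)¹⁷ = z²³, (z¹³)¹⁸ = z³, (z¹³)¹⁹ = z¹⁶, (z¹³)²⁰ = z²⁹, (z¹³)²¹ = z⁹, (z¹³)²² = z²², (z¹³)²³ = z², (z¹³)²⁴ = z¹⁵, (z¹³)²⁵ = z²⁸, (z¹³)²⁶ = z⁸, (z¹³)²⁷ = z²¹, (z¹³)²⁸ = z, (z¹³)²⁹ = z¹⁴, (z¹³)³⁰ = z²⁷, (z¹³)³¹ = z⁷, (z¹³)³² = z²⁰, (z¹³)³³ = e.
The smallest positive k with (z¹³)ᵏ = e is 33, so |⟨z¹³⟩| = 33.

Answer: 33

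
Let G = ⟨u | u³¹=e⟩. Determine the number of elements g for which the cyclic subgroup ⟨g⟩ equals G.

G is cyclic of order 31. An element generates G iff its order is 31, and a cyclic group of order 31 has exactly φ(31) = 30 such elements.

Answer: 30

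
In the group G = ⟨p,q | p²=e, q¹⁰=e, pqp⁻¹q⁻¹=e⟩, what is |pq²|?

Compute successive powers until reaching e:
  (pq²)¹ = pq², (pq²)² = q⁴, (pq²)³ = pq⁶, (pq²)⁴ = q⁸, (pq²)⁵ = p, (pq²)⁶ = q², (pq²)⁷ = pq⁴, (pq²)⁸ = q⁶, (pq²)⁹ = pq⁸, (pq²)¹⁰ = e.
The smallest positive k with (pq²)ᵏ = e is 10.

Answer: 10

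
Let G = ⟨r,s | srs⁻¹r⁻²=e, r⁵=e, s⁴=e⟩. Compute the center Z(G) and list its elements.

An element z ∈ Z(G) iff z commutes with every generator.
For example e is central: e·r = r = r·e; e·s = s = s·e.
Whereas r ∉ Z(G) since r·s = rs ≠ r²s = s·r.
Checking each of the 20 elements this way gives Z(G) = {e}, of order 1.

Answer: {e}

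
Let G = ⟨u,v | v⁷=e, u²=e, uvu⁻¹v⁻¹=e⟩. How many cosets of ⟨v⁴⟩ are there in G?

First find ord(v⁴) by computing successive powers:
  (v⁴)¹ = v⁴, (v⁴)² = v, (v⁴)³ = v⁵, (v⁴)⁴ = v², (v⁴)⁵ = v⁶, (v⁴)⁶ = v³, (v⁴)⁷ = e.
So |⟨v⁴⟩| = ord(v⁴) = 7. With |G| = 14, by Lagrange [G : ⟨v⁴⟩] = 14/7 = 2.

Answer: 2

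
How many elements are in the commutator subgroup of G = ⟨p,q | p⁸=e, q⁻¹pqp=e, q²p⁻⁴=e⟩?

G' = [G, G] is generated by all commutators. The generator-pair commutators are: [p, q] = p².
The subgroup they normally generate is {e, p², p⁴, p⁶}, of order 4.
Check: |G/G'| = 16/4 = 4 is the order of the abelianisation.

Answer: 4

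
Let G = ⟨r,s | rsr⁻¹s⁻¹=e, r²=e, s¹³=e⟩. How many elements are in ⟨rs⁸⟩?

|⟨rs⁸⟩| equals the order of rs⁸. Compute successive powers until reaching e:
  (rs⁸)¹ = rs⁸, (rs⁸)² = s³, (rs⁸)³ = rs¹¹, (rs⁸)⁴ = s⁶, (rs⁸)⁵ = rs, (rs⁸)⁶ = s⁹, (rs⁸)⁷ = rs⁴, (rs⁸)⁸ = s¹², (rs⁸)⁹ = rs⁷, (rs⁸)¹⁰ = s², (rs⁸)¹¹ = rs¹⁰, (rs⁸)¹² = s⁵, (rs⁸)¹³ = r, (rs⁸)¹⁴ = s⁸, (rs⁸)¹⁵ = rs³, (rs⁸)¹⁶ = s¹¹, (rs⁸)¹⁷ = rs⁶, (rs⁸)¹⁸ = s, (rs⁸)¹⁹ = rs⁹, (rs⁸)²⁰ = s⁴, (rs⁸)²¹ = rs¹², (rs⁸)²² = s⁷, (rs⁸)²³ = rs², (rs⁸)²⁴ = s¹⁰, (rs⁸)²⁵ = rs⁵, (rs⁸)²⁶ = e.
The smallest positive k with (rs⁸)ᵏ = e is 26, so |⟨rs⁸⟩| = 26.

Answer: 26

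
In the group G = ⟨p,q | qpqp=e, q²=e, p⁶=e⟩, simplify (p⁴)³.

Compute successive powers of (p⁴), reducing at each step:
  (p⁴)²: (p⁴) · p⁴ = p²
  (p⁴)³: (p²) · p⁴ = e

Answer: e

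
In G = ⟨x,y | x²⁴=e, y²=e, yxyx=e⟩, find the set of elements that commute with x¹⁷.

⟨x¹⁷⟩ ⊆ C_G(x¹⁷) since powers of x¹⁷ commute with x¹⁷; so |C_G(x¹⁷)| ≥ |⟨x¹⁷⟩| = 24.
By orbit–stabilizer, |C_G(x¹⁷)| = |G| / |conj. class of x¹⁷| = 48 / 2 = 24.
The 24 elements commuting with x¹⁷ are {e, x, x², x³, x⁴, x⁵, x⁶, x⁷, x⁸, x⁹, x¹⁰, x¹¹, x¹², x¹³, x¹⁴, x¹⁵, x¹⁶, x¹⁷, x¹⁸, x¹⁹, x²⁰, x²¹, x²², x²³}.

Answer: {e, x, x², x³, x⁴, x⁵, x⁶, x⁷, x⁸, x⁹, x¹⁰, x¹¹, x¹², x¹³, x¹⁴, x¹⁵, x¹⁶, x¹⁷, x¹⁸, x¹⁹, x²⁰, x²¹, x²², x²³}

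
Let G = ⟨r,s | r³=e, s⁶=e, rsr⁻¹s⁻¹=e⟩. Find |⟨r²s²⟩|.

|⟨r²s²⟩| equals the order of r²s². Compute successive powers until reaching e:
  (r²s²)¹ = r²s², (r²s²)² = rs⁴, (r²s²)³ = e.
The smallest positive k with (r²s²)ᵏ = e is 3, so |⟨r²s²⟩| = 3.

Answer: 3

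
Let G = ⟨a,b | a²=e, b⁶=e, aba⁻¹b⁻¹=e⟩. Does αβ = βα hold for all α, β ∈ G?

Each pair of generators commutes: a·b = ab = b·a. Since the generators pairwise commute, every element of G commutes with every other, so G is abelian.

Answer: Yes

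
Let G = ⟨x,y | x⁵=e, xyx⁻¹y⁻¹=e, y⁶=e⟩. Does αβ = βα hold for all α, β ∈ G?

Each pair of generators commutes: x·y = xy = y·x. Since the generators pairwise commute, every element of G commutes with every other, so G is abelian.

Answer: Yes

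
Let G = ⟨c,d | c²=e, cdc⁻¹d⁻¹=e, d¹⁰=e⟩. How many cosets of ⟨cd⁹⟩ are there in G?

First find ord(cd⁹) by computing successive powers:
  (cd⁹)¹ = cd⁹, (cd⁹)² = d⁸, (cd⁹)³ = cd⁷, (cd⁹)⁴ = d⁶, (cd⁹)⁵ = cd⁵, (cd⁹)⁶ = d⁴, (cd⁹)⁷ = cd³, (cd⁹)⁸ = d², (cd⁹)⁹ = cd, (cd⁹)¹⁰ = e.
So |⟨cd⁹⟩| = ord(cd⁹) = 10. With |G| = 20, by Lagrange [G : ⟨cd⁹⟩] = 20/10 = 2.

Answer: 2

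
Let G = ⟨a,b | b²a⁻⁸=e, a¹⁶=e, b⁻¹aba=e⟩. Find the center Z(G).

An element z ∈ Z(G) iff z commutes with every generator.
For example a⁸ is central: (a⁸)·a = a⁹ = a·(a⁸); (a⁸)·b = b⁻¹ = b·(a⁸).
Whereas a ∉ Z(G) since a·b = ab ≠ a⁷b⁻¹ = b·a.
Checking each of the 32 elements this way gives Z(G) = {e, a⁸}, of order 2.

Answer: {e, a⁸}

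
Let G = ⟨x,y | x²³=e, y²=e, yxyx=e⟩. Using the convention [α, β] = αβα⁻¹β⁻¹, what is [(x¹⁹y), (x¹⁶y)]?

[(x¹⁹y), (x¹⁶y)] = (x¹⁹y)·(x¹⁶y)·(x¹⁹y)⁻¹·(x¹⁶y)⁻¹.
  (x¹⁹y) · (x¹⁶y) = x³
  (x³) · (x¹⁹y) = x²²y
  (x²²y) · (x¹⁶y) = x⁶

Answer: x⁶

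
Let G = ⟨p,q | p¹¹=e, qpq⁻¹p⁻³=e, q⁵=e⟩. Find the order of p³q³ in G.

Compute successive powers until reaching e:
  (p³q³)¹ = p³q³, (p³q³)² = p⁷q, (p³q³)³ = p⁵q⁴, (p³q³)⁴ = p⁶q², (p³q³)⁵ = e.
The smallest positive k with (p³q³)ᵏ = e is 5.

Answer: 5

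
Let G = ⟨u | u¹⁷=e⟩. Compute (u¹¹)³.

Compute successive powers of (u¹¹), reducing at each step:
  (u¹¹)²: (u¹¹) · u¹¹ = u⁵
  (u¹¹)³: (u⁵) · u¹¹ = u¹⁶

Answer: u¹⁶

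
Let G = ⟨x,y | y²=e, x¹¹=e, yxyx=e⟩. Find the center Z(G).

An element z ∈ Z(G) iff z commutes with every generator.
For example e is central: e·x = x = x·e; e·y = y = y·e.
Whereas x ∉ Z(G) since x·y = xy ≠ x¹⁰y = y·x.
Checking each of the 22 elements this way gives Z(G) = {e}, of order 1.

Answer: {e}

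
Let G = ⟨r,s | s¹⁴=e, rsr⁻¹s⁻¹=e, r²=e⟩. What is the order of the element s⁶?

Compute successive powers until reaching e:
  (s⁶)¹ = s⁶, (s⁶)² = s¹², (s⁶)³ = s⁴, (s⁶)⁴ = s¹⁰, (s⁶)⁵ = s², (s⁶)⁶ = s⁸, (s⁶)⁷ = e.
The smallest positive k with (s⁶)ᵏ = e is 7.

Answer: 7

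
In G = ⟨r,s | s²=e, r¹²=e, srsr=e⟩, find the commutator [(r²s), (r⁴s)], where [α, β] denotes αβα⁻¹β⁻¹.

[(r²s), (r⁴s)] = (r²s)·(r⁴s)·(r²s)⁻¹·(r⁴s)⁻¹.
  (r²s) · (r⁴s) = r¹⁰
  (r¹⁰) · (r²s) = s
  s · (r⁴s) = r⁸

Answer: r⁸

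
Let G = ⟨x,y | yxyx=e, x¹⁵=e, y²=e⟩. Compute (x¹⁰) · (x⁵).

Compute (x¹⁰) · (x⁵) by multiplying left to right and reducing via the relations at each step:
  (x¹⁰) · x⁵ = e

Answer: e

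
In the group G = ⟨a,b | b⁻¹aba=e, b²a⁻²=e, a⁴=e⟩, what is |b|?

Compute successive powers until reaching e:
  b¹ = b, b² = a², b³ = b⁻¹, b⁴ = e.
The smallest positive k with bᵏ = e is 4.

Answer: 4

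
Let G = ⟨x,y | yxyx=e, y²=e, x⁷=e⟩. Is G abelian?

x·y = xy but y·x = x⁶y, so x·y ≠ y·x and G is not abelian.

Answer: No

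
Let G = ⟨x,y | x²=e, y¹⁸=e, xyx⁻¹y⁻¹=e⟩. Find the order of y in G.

Compute successive powers until reaching e:
  y¹ = y, y² = y², y³ = y³, y⁴ = y⁴, y⁵ = y⁵, y⁶ = y⁶, y⁷ = y⁷, y⁸ = y⁸, y⁹ = y⁹, y¹⁰ = y¹⁰, y¹¹ = y¹¹, y¹² = y¹², y¹³ = y¹³, y¹⁴ = y¹⁴, y¹⁵ = y¹⁵, y¹⁶ = y¹⁶, y¹⁷ = y¹⁷, y¹⁸ = e.
The smallest positive k with yᵏ = e is 18.

Answer: 18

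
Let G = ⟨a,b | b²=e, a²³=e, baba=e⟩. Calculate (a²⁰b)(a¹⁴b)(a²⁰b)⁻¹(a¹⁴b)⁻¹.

[(a²⁰b), (a¹⁴b)] = (a²⁰b)·(a¹⁴b)·(a²⁰b)⁻¹·(a¹⁴b)⁻¹.
  (a²⁰b) · (a¹⁴b) = a⁶
  (a⁶) · (a²⁰b) = a³b
  (a³b) · (a¹⁴b) = a¹²

Answer: a¹²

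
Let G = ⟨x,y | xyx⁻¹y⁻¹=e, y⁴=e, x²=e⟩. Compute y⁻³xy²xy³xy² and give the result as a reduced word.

Multiply left to right, reducing at each step:
  y · x = xy
  (xy) · y² = xy³
  (xy³) · x = y³
  (y³) · y³ = y²
  (y²) · x = xy²
  (xy²) · y² = x

Answer: x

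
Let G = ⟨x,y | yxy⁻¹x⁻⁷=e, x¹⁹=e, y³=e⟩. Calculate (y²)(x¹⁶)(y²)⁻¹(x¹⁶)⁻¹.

[(y²), (x¹⁶)] = (y²)·(x¹⁶)·(y²)⁻¹·(x¹⁶)⁻¹.
  (y²) · (x¹⁶) = x⁵y²
  (x⁵y²) · y = x⁵
  (x⁵) · (x³) = x⁸

Answer: x⁸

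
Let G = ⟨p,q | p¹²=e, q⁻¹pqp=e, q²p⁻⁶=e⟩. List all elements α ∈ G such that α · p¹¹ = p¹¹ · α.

⟨p¹¹⟩ ⊆ C_G(p¹¹) since powers of p¹¹ commute with p¹¹; so |C_G(p¹¹)| ≥ |⟨p¹¹⟩| = 12.
By orbit–stabilizer, |C_G(p¹¹)| = |G| / |conj. class of p¹¹| = 24 / 2 = 12.
The 12 elements commuting with p¹¹ are {e, p, p², p³, p⁴, p⁵, p⁶, p⁷, p⁸, p⁹, p¹⁰, p¹¹}.

Answer: {e, p, p², p³, p⁴, p⁵, p⁶, p⁷, p⁸, p⁹, p¹⁰, p¹¹}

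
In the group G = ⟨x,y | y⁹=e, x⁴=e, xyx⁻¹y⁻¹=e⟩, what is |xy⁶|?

Compute successive powers until reaching e:
  (xy⁶)¹ = xy⁶, (xy⁶)² = x²y³, (xy⁶)³ = x³, (xy⁶)⁴ = y⁶, (xy⁶)⁵ = xy³, (xy⁶)⁶ = x², (xy⁶)⁷ = x³y⁶, (xy⁶)⁸ = y³, (xy⁶)⁹ = x, (xy⁶)¹⁰ = x²y⁶, (xy⁶)¹¹ = x³y³, (xy⁶)¹² = e.
The smallest positive k with (xy⁶)ᵏ = e is 12.

Answer: 12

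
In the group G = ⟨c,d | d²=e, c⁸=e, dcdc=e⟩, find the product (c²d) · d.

Compute (c²d) · d by multiplying left to right and reducing via the relations at each step:
  (c²d) · d = c²

Answer: c²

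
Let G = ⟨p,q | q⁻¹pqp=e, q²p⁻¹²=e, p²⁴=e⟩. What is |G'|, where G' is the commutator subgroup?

G' = [G, G] is generated by all commutators. The generator-pair commutators are: [p, q] = p².
The subgroup they normally generate is {e, p², p⁴, p⁶, p⁸, p¹⁰, p¹², p¹⁴, p¹⁶, p¹⁸, p²⁰, p²²}, of order 12.
Check: |G/G'| = 48/12 = 4 is the order of the abelianisation.

Answer: 12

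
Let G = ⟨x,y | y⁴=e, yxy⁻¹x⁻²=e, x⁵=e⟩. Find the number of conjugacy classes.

The conjugacy classes (representative and size) are:
  [e] (size 1), [x⁴] (size 4), [x²y] (size 5), [y²] (size 5), [x³y³] (size 5).
Class equation: 1 + 4 + 5 + 5 + 5 = 20 = |G|. So G has 5 conjugacy classes.

Answer: 5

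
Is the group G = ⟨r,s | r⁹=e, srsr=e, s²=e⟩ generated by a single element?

Every cyclic group is abelian. But r·s = rs while s·r = r⁸s, so r·s ≠ s·r and G is not abelian. Hence G is not cyclic.

Answer: No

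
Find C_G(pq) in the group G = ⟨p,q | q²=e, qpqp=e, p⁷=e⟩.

⟨pq⟩ ⊆ C_G(pq) since powers of pq commute with pq; so |C_G(pq)| ≥ |⟨pq⟩| = 2.
By orbit–stabilizer, |C_G(pq)| = |G| / |conj. class of pq| = 14 / 7 = 2.
The 2 elements commuting with pq are {e, pq}.

Answer: {e, pq}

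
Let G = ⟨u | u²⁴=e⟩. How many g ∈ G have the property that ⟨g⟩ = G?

G is cyclic of order 24. An element generates G iff its order is 24, and a cyclic group of order 24 has exactly φ(24) = 8 such elements.

Answer: 8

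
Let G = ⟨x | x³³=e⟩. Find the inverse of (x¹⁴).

The order of (x¹⁴) is 33 (smallest k with (x¹⁴)ᵏ = e), so (x¹⁴)⁻¹ = (x¹⁴)³² = x¹⁹.
Check: (x¹⁴) · (x¹⁹) → (x¹⁴) · x¹⁹ = e, giving e as required.

Answer: x¹⁹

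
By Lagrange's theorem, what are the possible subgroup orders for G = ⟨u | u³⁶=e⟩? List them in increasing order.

|G| = 36 = 2² · 3². By Lagrange's theorem the order of any subgroup divides 36; the divisors of 36 are 1, 2, 3, 4, 6, 9, 12, 18, 36.

Answer: 1, 2, 3, 4, 6, 9, 12, 18, 36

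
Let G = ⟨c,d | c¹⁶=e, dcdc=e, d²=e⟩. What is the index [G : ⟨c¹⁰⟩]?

First find ord(c¹⁰) by computing successive powers:
  (c¹⁰)¹ = c¹⁰, (c¹⁰)² = c⁴, (c¹⁰)³ = c¹⁴, (c¹⁰)⁴ = c⁸, (c¹⁰)⁵ = c², (c¹⁰)⁶ = c¹², (c¹⁰)⁷ = c⁶, (c¹⁰)⁸ = e.
So |⟨c¹⁰⟩| = ord(c¹⁰) = 8. With |G| = 32, by Lagrange [G : ⟨c¹⁰⟩] = 32/8 = 4.

Answer: 4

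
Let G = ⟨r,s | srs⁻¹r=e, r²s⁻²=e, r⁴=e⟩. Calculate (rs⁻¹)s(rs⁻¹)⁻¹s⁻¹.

[(rs⁻¹), s] = (rs⁻¹)·s·(rs⁻¹)⁻¹·s⁻¹.
  (rs⁻¹) · s = r
  r · (rs) = s⁻¹
  (s⁻¹) · (s⁻¹) = r²

Answer: r²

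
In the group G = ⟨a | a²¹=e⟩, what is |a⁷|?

Compute successive powers until reaching e:
  (a⁷)¹ = a⁷, (a⁷)² = a¹⁴, (a⁷)³ = e.
The smallest positive k with (a⁷)ᵏ = e is 3.

Answer: 3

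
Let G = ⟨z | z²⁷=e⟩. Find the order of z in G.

Compute successive powers until reaching e:
  z¹ = z, z² = z², z³ = z³, z⁴ = z⁴, z⁵ = z⁵, z⁶ = z⁶, z⁷ = z⁷, z⁸ = z⁸, z⁹ = z⁹, z¹⁰ = z¹⁰, z¹¹ = z¹¹, z¹² = z¹², z¹³ = z¹³, z¹⁴ = z¹⁴, z¹⁵ = z¹⁵, z¹⁶ = z¹⁶, z¹⁷ = z¹⁷, z¹⁸ = z¹⁸, z¹⁹ = z¹⁹, z²⁰ = z²⁰, z²¹ = z²¹, z²² = z²², z²³ = z²³, z²⁴ = z²⁴, z²⁵ = z²⁵, z²⁶ = z²⁶, z²⁷ = e.
The smallest positive k with zᵏ = e is 27.

Answer: 27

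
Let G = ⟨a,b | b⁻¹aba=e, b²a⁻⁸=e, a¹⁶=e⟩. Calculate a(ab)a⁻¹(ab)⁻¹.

[a, (ab)] = a·(ab)·a⁻¹·(ab)⁻¹.
  a · (ab) = a²b
  (a²b) · (a¹⁵) = a³b
  (a³b) · (ab⁻¹) = a²

Answer: a²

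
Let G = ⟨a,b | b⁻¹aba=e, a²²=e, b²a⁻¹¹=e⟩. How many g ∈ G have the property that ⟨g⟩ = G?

⟨g⟩ = G would require ord(g) = |G| = 44, but the maximum element order in G is 22 < 44. So G is not cyclic and no single element generates it: the count is 0.

Answer: 0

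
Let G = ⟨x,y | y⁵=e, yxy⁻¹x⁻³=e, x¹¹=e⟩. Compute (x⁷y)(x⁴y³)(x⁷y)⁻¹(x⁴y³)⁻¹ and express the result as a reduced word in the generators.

[(x⁷y), (x⁴y³)] = (x⁷y)·(x⁴y³)·(x⁷y)⁻¹·(x⁴y³)⁻¹.
  (x⁷y) · (x⁴y³) = x⁸y⁴
  (x⁸y⁴) · (x⁵y⁴) = x⁶y³
  (x⁶y³) · (x⁸y²) = x²

Answer: x²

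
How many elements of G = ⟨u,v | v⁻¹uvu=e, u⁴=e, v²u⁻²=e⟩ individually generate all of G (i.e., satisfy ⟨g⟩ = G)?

⟨g⟩ = G would require ord(g) = |G| = 8, but the maximum element order in G is 4 < 8. So G is not cyclic and no single element generates it: the count is 0.

Answer: 0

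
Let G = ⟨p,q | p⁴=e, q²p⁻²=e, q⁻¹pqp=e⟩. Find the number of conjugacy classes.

The conjugacy classes (representative and size) are:
  [e] (size 1), [p³] (size 2), [p²] (size 1), [q⁻¹] (size 2), [pq⁻¹] (size 2).
Class equation: 1 + 2 + 1 + 2 + 2 = 8 = |G|. So G has 5 conjugacy classes.

Answer: 5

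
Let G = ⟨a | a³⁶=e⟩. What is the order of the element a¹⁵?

Compute successive powers until reaching e:
  (a¹⁵)¹ = a¹⁵, (a¹⁵)² = a³⁰, (a¹⁵)³ = a⁹, (a¹⁵)⁴ = a²⁴, (a¹⁵)⁵ = a³, (a¹⁵)⁶ = a¹⁸, (a¹⁵)⁷ = a³³, (a¹⁵)⁸ = a¹², (a¹⁵)⁹ = a²⁷, (a¹⁵)¹⁰ = a⁶, (a¹⁵)¹¹ = a²¹, (a¹⁵)¹² = e.
The smallest positive k with (a¹⁵)ᵏ = e is 12.

Answer: 12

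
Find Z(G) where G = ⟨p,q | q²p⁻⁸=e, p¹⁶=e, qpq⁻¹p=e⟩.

An element z ∈ Z(G) iff z commutes with every generator.
For example p⁸ is central: (p⁸)·p = p⁹ = p·(p⁸); (p⁸)·q = q⁻¹ = q·(p⁸).
Whereas p ∉ Z(G) since p·q = pq ≠ p⁷q⁻¹ = q·p.
Checking each of the 32 elements this way gives Z(G) = {e, p⁸}, of order 2.

Answer: {e, p⁸}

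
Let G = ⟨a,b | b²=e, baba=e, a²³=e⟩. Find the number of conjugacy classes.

The conjugacy classes (representative and size) are:
  [e] (size 1), [a] (size 2), [a²¹] (size 2), [a²⁰] (size 2), [a⁴] (size 2), [a¹⁸] (size 2), [a⁶] (size 2), [a¹⁶] (size 2), [a⁸] (size 2), [a⁹] (size 2), [a¹⁰] (size 2), [a¹²] (size 2), [a¹⁸b] (size 23).
Class equation: 1 + 2 + 2 + 2 + 2 + 2 + 2 + 2 + 2 + 2 + 2 + 2 + 23 = 46 = |G|. So G has 13 conjugacy classes.

Answer: 13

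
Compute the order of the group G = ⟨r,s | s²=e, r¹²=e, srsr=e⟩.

Enumerate words in the generators, reducing via the relations: the distinct elements are
  {e, r, s, rs, r², r³, r⁴, r⁵, r⁶, r⁷, r⁸, r⁹, r²s, r³s, r¹¹, r¹⁰, r⁴s, r⁵s, r⁶s, r⁷s, r⁸s, r⁹s, r¹¹s, r¹⁰s}.
No further products give new elements, so |G| = 24.

Answer: 24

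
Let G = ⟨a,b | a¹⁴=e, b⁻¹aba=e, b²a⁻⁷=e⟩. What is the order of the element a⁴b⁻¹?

Compute successive powers until reaching e:
  (a⁴b⁻¹)¹ = a⁴b⁻¹, (a⁴b⁻¹)² = a⁷, (a⁴b⁻¹)³ = a⁴b, (a⁴b⁻¹)⁴ = e.
The smallest positive k with (a⁴b⁻¹)ᵏ = e is 4.

Answer: 4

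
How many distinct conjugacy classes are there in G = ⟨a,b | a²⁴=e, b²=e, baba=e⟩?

The conjugacy classes (representative and size) are:
  [e] (size 1), [a²³] (size 2), [a²] (size 2), [a³] (size 2), [a²⁰] (size 2), [a¹⁹] (size 2), [a⁶] (size 2), [a⁷] (size 2), [a⁸] (size 2), [a⁹] (size 2), [a¹⁴] (size 2), [a¹¹] (size 2), [a¹²] (size 1), [a⁴b] (size 12), [a⁵b] (size 12).
Class equation: 1 + 2 + 2 + 2 + 2 + 2 + 2 + 2 + 2 + 2 + 2 + 2 + 1 + 12 + 12 = 48 = |G|. So G has 15 conjugacy classes.

Answer: 15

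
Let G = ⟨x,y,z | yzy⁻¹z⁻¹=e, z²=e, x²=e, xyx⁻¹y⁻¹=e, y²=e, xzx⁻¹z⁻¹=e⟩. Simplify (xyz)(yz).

Compute (xyz) · (yz) by multiplying left to right and reducing via the relations at each step:
  (xyz) · y = xz
  (xz) · z = x

Answer: x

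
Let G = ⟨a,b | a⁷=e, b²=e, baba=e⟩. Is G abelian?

a·b = ab but b·a = a⁶b, so a·b ≠ b·a and G is not abelian.

Answer: No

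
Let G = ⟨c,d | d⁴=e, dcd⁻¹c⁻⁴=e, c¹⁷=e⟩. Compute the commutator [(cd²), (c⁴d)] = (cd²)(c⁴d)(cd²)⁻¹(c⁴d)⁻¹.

[(cd²), (c⁴d)] = (cd²)·(c⁴d)·(cd²)⁻¹·(c⁴d)⁻¹.
  (cd²) · (c⁴d) = c¹⁴d³
  (c¹⁴d³) · (cd²) = c¹⁰d
  (c¹⁰d) · (c¹⁶d³) = c⁶

Answer: c⁶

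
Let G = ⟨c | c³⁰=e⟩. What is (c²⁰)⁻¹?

The order of (c²⁰) is 3 (smallest k with (c²⁰)ᵏ = e), so (c²⁰)⁻¹ = (c²⁰)² = c¹⁰.
Check: (c²⁰) · (c¹⁰) → (c²⁰) · c¹⁰ = e, giving e as required.

Answer: c¹⁰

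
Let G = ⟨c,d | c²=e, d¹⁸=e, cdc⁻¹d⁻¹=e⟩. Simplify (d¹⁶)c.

Compute (d¹⁶) · c by multiplying left to right and reducing via the relations at each step:
  (d¹⁶) · c = cd¹⁶

Answer: cd¹⁶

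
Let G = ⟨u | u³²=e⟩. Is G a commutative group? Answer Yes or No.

G has a single generator, so G is cyclic and hence abelian.

Answer: Yes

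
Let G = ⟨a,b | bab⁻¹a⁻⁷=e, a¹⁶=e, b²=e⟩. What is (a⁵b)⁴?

Compute successive powers of (a⁵b), reducing at each step:
  (a⁵b)²: (a⁵b) · a⁵ = a⁸b;   (a⁸b) · b = a⁸
  (a⁵b)³: (a⁸) · a⁵ = a¹³;   (a¹³) · b = a¹³b
  (a⁵b)⁴: (a¹³b) · a⁵ = b;   b · b = e

Answer: e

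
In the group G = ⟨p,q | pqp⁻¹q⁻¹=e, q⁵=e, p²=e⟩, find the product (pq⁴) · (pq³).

Compute (pq⁴) · (pq³) by multiplying left to right and reducing via the relations at each step:
  (pq⁴) · p = q⁴
  (q⁴) · q³ = q²

Answer: q²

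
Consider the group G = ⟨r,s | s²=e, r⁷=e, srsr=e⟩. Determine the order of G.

Enumerate words in the generators, reducing via the relations: the distinct elements are
  {e, r, s, rs, r², r³, r⁴, r⁵, r⁶, r²s, r³s, r⁴s, r⁵s, r⁶s}.
No further products give new elements, so |G| = 14.

Answer: 14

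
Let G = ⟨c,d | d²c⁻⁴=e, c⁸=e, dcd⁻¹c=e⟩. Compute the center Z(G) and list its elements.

An element z ∈ Z(G) iff z commutes with every generator.
For example c⁴ is central: (c⁴)·c = c⁵ = c·(c⁴); (c⁴)·d = d⁻¹ = d·(c⁴).
Whereas c ∉ Z(G) since c·d = cd ≠ c³d⁻¹ = d·c.
Checking each of the 16 elements this way gives Z(G) = {e, c⁴}, of order 2.

Answer: {e, c⁴}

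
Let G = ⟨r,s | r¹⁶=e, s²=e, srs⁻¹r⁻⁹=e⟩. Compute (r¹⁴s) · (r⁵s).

Compute (r¹⁴s) · (r⁵s) by multiplying left to right and reducing via the relations at each step:
  (r¹⁴s) · r⁵ = r¹¹s
  (r¹¹s) · s = r¹¹

Answer: r¹¹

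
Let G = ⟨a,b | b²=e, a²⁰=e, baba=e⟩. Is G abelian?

a·b = ab but b·a = a¹⁹b, so a·b ≠ b·a and G is not abelian.

Answer: No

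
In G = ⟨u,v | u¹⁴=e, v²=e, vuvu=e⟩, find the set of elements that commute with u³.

⟨u³⟩ ⊆ C_G(u³) since powers of u³ commute with u³; so |C_G(u³)| ≥ |⟨u³⟩| = 14.
By orbit–stabilizer, |C_G(u³)| = |G| / |conj. class of u³| = 28 / 2 = 14.
The 14 elements commuting with u³ are {e, u, u², u³, u⁴, u⁵, u⁶, u⁷, u⁸, u⁹, u¹⁰, u¹¹, u¹², u¹³}.

Answer: {e, u, u², u³, u⁴, u⁵, u⁶, u⁷, u⁸, u⁹, u¹⁰, u¹¹, u¹², u¹³}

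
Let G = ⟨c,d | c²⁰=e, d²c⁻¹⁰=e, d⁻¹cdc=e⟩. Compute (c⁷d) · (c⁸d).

Compute (c⁷d) · (c⁸d) by multiplying left to right and reducing via the relations at each step:
  (c⁷d) · c⁸ = c⁹d⁻¹
  (c⁹d⁻¹) · d = c⁹

Answer: c⁹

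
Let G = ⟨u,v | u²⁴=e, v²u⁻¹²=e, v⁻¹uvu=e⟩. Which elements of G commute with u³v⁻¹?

⟨u³v⁻¹⟩ ⊆ C_G(u³v⁻¹) since powers of u³v⁻¹ commute with u³v⁻¹; so |C_G(u³v⁻¹)| ≥ |⟨u³v⁻¹⟩| = 4.
By orbit–stabilizer, |C_G(u³v⁻¹)| = |G| / |conj. class of u³v⁻¹| = 48 / 12 = 4.
The 4 elements commuting with u³v⁻¹ are {e, u¹², u³v, u³v⁻¹}.

Answer: {e, u¹², u³v, u³v⁻¹}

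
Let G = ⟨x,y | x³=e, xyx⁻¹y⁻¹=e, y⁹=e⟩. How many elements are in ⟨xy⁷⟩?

|⟨xy⁷⟩| equals the order of xy⁷. Compute successive powers until reaching e:
  (xy⁷)¹ = xy⁷, (xy⁷)² = x²y⁵, (xy⁷)³ = y³, (xy⁷)⁴ = xy, (xy⁷)⁵ = x²y⁸, (xy⁷)⁶ = y⁶, (xy⁷)⁷ = xy⁴, (xy⁷)⁸ = x²y², (xy⁷)⁹ = e.
The smallest positive k with (xy⁷)ᵏ = e is 9, so |⟨xy⁷⟩| = 9.

Answer: 9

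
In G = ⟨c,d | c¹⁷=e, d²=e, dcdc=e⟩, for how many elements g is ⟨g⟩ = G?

⟨g⟩ = G would require ord(g) = |G| = 34, but the maximum element order in G is 17 < 34. So G is not cyclic and no single element generates it: the count is 0.

Answer: 0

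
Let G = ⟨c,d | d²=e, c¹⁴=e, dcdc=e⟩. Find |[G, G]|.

G' = [G, G] is generated by all commutators. The generator-pair commutators are: [c, d] = c².
The subgroup they normally generate is {e, c², c⁴, c⁶, c⁸, c¹⁰, c¹²}, of order 7.
Check: |G/G'| = 28/7 = 4 is the order of the abelianisation.

Answer: 7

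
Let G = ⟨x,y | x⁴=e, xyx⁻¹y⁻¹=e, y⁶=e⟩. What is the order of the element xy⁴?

Compute successive powers until reaching e:
  (xy⁴)¹ = xy⁴, (xy⁴)² = x²y², (xy⁴)³ = x³, (xy⁴)⁴ = y⁴, (xy⁴)⁵ = xy², (xy⁴)⁶ = x², (xy⁴)⁷ = x³y⁴, (xy⁴)⁸ = y², (xy⁴)⁹ = x, (xy⁴)¹⁰ = x²y⁴, (xy⁴)¹¹ = x³y², (xy⁴)¹² = e.
The smallest positive k with (xy⁴)ᵏ = e is 12.

Answer: 12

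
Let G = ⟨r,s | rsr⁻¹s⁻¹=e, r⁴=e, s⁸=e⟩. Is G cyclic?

|G| = 32, but the maximum element order in G is 8 < 32. No single element generates all of G, so G is not cyclic.

Answer: No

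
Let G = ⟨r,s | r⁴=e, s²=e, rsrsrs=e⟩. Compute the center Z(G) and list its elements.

An element z ∈ Z(G) iff z commutes with every generator.
For example e is central: e·r = r = r·e; e·s = s = s·e.
Whereas r ∉ Z(G) since r·s = rs ≠ sr = s·r.
Checking each of the 24 elements this way gives Z(G) = {e}, of order 1.

Answer: {e}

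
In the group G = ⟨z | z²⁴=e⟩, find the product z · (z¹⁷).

Compute z · (z¹⁷) by multiplying left to right and reducing via the relations at each step:
  z · z¹⁷ = z¹⁸

Answer: z¹⁸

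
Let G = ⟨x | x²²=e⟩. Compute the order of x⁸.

Compute successive powers until reaching e:
  (x⁸)¹ = x⁸, (x⁸)² = x¹⁶, (x⁸)³ = x², (x⁸)⁴ = x¹⁰, (x⁸)⁵ = x¹⁸, (x⁸)⁶ = x⁴, (x⁸)⁷ = x¹², (x⁸)⁸ = x²⁰, (x⁸)⁹ = x⁶, (x⁸)¹⁰ = x¹⁴, (x⁸)¹¹ = e.
The smallest positive k with (x⁸)ᵏ = e is 11.

Answer: 11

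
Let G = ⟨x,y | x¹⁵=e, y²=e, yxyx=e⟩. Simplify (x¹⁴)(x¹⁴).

Compute (x¹⁴) · (x¹⁴) by multiplying left to right and reducing via the relations at each step:
  (x¹⁴) · x¹⁴ = x¹³

Answer: x¹³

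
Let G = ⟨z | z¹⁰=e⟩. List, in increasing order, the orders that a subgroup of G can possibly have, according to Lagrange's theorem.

|G| = 10 = 2 · 5. By Lagrange's theorem the order of any subgroup divides 10; the divisors of 10 are 1, 2, 5, 10.

Answer: 1, 2, 5, 10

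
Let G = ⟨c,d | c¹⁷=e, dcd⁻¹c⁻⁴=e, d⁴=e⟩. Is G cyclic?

Every cyclic group is abelian. But c·d = cd while d·c = c⁴d, so c·d ≠ d·c and G is not abelian. Hence G is not cyclic.

Answer: No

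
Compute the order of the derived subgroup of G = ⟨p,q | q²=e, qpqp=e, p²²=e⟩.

G' = [G, G] is generated by all commutators. The generator-pair commutators are: [p, q] = p².
The subgroup they normally generate is {e, p², p⁴, p⁶, p⁸, p¹⁰, p¹², p¹⁴, p¹⁶, p¹⁸, p²⁰}, of order 11.
Check: |G/G'| = 44/11 = 4 is the order of the abelianisation.

Answer: 11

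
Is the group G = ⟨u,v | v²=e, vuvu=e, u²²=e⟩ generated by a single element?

Every cyclic group is abelian. But u·v = uv while v·u = u²¹v, so u·v ≠ v·u and G is not abelian. Hence G is not cyclic.

Answer: No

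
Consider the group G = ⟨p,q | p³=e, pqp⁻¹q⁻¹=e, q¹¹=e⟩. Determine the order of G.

Enumerate words in the generators, reducing via the relations: the distinct elements are
  {e, p, q, pq, p², q², q³, q⁴, q⁵, q⁶, q⁷, q⁸, q⁹, pq², pq³, pq⁴, pq⁵, pq⁶, pq⁷, pq⁸, pq⁹, p²q, q¹⁰, pq¹⁰, p²q², p²q³, p²q⁴, p²q⁵, p²q⁶, p²q⁷, p²q⁸, p²q⁹, p²q¹⁰}.
No further products give new elements, so |G| = 33.

Answer: 33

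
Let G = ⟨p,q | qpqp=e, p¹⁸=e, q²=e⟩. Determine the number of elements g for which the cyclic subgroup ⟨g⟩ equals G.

⟨g⟩ = G would require ord(g) = |G| = 36, but the maximum element order in G is 18 < 36. So G is not cyclic and no single element generates it: the count is 0.

Answer: 0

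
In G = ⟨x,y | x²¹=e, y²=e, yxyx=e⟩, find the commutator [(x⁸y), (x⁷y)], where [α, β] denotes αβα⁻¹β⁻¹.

[(x⁸y), (x⁷y)] = (x⁸y)·(x⁷y)·(x⁸y)⁻¹·(x⁷y)⁻¹.
  (x⁸y) · (x⁷y) = x
  x · (x⁸y) = x⁹y
  (x⁹y) · (x⁷y) = x²

Answer: x²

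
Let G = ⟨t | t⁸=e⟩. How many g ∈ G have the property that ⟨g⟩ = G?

G is cyclic of order 8. An element generates G iff its order is 8, and a cyclic group of order 8 has exactly φ(8) = 4 such elements.

Answer: 4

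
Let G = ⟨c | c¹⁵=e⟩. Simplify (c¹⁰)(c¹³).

Compute (c¹⁰) · (c¹³) by multiplying left to right and reducing via the relations at each step:
  (c¹⁰) · c¹³ = c⁸

Answer: c⁸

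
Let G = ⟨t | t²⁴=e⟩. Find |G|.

G is generated by a single element, so G is cyclic. The relator gives t²⁴ = e and no smaller power is forced to be e, so the 24 powers {e, t, t², t³, t⁴, t⁵, t⁶, t⁷, t⁸, t⁹, t²², t²³, t²¹, t²⁰, t¹², t¹³, t¹¹, t¹⁰, t¹⁴, t¹⁵, t¹⁶, t¹⁷, t¹⁸, t¹⁹} are distinct. Hence |G| = 24.

Answer: 24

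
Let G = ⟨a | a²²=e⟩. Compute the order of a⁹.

Compute successive powers until reaching e:
  (a⁹)¹ = a⁹, (a⁹)² = a¹⁸, (a⁹)³ = a⁵, (a⁹)⁴ = a¹⁴, (a⁹)⁵ = a, (a⁹)⁶ = a¹⁰, (a⁹)⁷ = a¹⁹, (a⁹)⁸ = a⁶, (a⁹)⁹ = a¹⁵, (a⁹)¹⁰ = a², (a⁹)¹¹ = a¹¹, (a⁹)¹² = a²⁰, (a⁹)¹³ = a⁷, (a⁹)¹⁴ = a¹⁶, (a⁹)¹⁵ = a³, (a⁹)¹⁶ = a¹², (a⁹)¹⁷ = a²¹, (a⁹)¹⁸ = a⁸, (a⁹)¹⁹ = a¹⁷, (a⁹)²⁰ = a⁴, (a⁹)²¹ = a¹³, (a⁹)²² = e.
The smallest positive k with (a⁹)ᵏ = e is 22.

Answer: 22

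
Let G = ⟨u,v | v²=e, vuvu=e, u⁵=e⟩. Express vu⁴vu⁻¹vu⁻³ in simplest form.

Multiply left to right, reducing at each step:
  v · u⁴ = uv
  (uv) · v = u
  u · u⁻¹ = e
  e · v = v
  v · u⁻³ = u³v

Answer: u³v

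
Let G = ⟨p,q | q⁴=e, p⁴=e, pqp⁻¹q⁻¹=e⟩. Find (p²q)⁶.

Compute successive powers of (p²q), reducing at each step:
  (p²q)²: (p²q) · p² = q;   q · q = q²
  (p²q)³: (q²) · p² = p²q²;   (p²q²) · q = p²q³
  (p²q)⁴: (p²q³) · p² = q³;   (q³) · q = e
  (p²q)⁵: e · p² = p²;   (p²) · q = p²q
  (p²q)⁶: (p²q) · p² = q;   q · q = q²

Answer: q²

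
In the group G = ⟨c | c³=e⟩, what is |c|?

Compute successive powers until reaching e:
  c¹ = c, c² = c², c³ = e.
The smallest positive k with cᵏ = e is 3.

Answer: 3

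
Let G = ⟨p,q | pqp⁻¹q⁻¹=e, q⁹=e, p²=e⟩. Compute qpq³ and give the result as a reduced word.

Multiply left to right, reducing at each step:
  q · p = pq
  (pq) · q³ = pq⁴

Answer: pq⁴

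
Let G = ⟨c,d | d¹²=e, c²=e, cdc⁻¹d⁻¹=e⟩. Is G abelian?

Each pair of generators commutes: c·d = cd = d·c. Since the generators pairwise commute, every element of G commutes with every other, so G is abelian.

Answer: Yes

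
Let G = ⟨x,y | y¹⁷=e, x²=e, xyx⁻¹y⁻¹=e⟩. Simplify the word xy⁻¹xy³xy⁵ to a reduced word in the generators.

Multiply left to right, reducing at each step:
  x · y⁻¹ = xy¹⁶
  (xy¹⁶) · x = y¹⁶
  (y¹⁶) · y³ = y²
  (y²) · x = xy²
  (xy²) · y⁵ = xy⁷

Answer: xy⁷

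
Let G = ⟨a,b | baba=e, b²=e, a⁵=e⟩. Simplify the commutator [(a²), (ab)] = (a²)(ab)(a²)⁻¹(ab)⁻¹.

[(a²), (ab)] = (a²)·(ab)·(a²)⁻¹·(ab)⁻¹.
  (a²) · (ab) = a³b
  (a³b) · (a³) = b
  b · (ab) = a⁴

Answer: a⁴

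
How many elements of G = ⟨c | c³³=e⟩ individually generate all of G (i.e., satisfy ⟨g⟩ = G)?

G is cyclic of order 33. An element generates G iff its order is 33, and a cyclic group of order 33 has exactly φ(33) = 20 such elements.

Answer: 20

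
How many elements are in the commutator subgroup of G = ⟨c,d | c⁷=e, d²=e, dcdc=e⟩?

G' = [G, G] is generated by all commutators. The generator-pair commutators are: [c, d] = c².
The subgroup they normally generate is {e, c, c², c³, c⁴, c⁵, c⁶}, of order 7.
Check: |G/G'| = 14/7 = 2 is the order of the abelianisation.

Answer: 7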